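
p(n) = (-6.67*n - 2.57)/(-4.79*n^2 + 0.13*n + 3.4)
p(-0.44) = 0.15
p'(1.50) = -2.54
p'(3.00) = -0.25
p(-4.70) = -0.28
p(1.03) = 6.10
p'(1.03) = -34.06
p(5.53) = 0.28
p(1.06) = 5.23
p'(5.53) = -0.06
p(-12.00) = -0.11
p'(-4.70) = -0.06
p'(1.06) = -24.80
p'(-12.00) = -0.01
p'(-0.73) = -37.79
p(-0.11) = -0.55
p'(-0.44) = -3.03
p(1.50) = 1.75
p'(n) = (-6.67*n - 2.57)*(9.58*n - 0.13)/(-4.79*n^2 + 0.13*n + 3.4)^2 - 6.67/(-4.79*n^2 + 0.13*n + 3.4) = (31.9493*n^2 - 0.8671*n - (6.67*n + 2.57)*(9.58*n - 0.13) - 22.678)/(-4.79*n^2 + 0.13*n + 3.4)^2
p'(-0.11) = -1.81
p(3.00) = 0.57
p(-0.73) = 3.06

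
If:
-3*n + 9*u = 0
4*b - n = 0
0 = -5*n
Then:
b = 0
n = 0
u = 0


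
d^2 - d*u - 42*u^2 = (d - 7*u)*(d + 6*u)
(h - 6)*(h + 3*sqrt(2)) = h^2 - 6*h + 3*sqrt(2)*h - 18*sqrt(2)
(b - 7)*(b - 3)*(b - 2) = b^3 - 12*b^2 + 41*b - 42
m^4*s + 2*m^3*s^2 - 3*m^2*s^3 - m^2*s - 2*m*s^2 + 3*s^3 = (m - 1)*(m - s)*(m + 3*s)*(m*s + s)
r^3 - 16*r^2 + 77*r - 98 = (r - 7)^2*(r - 2)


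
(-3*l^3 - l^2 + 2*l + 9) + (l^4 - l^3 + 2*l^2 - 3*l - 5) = l^4 - 4*l^3 + l^2 - l + 4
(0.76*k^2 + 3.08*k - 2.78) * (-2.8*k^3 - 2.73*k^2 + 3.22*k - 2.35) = -2.128*k^5 - 10.6988*k^4 + 1.8228*k^3 + 15.721*k^2 - 16.1896*k + 6.533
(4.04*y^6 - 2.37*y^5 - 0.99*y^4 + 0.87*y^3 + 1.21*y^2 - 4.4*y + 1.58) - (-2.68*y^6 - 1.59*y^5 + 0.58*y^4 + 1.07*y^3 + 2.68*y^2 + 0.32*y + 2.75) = 6.72*y^6 - 0.78*y^5 - 1.57*y^4 - 0.2*y^3 - 1.47*y^2 - 4.72*y - 1.17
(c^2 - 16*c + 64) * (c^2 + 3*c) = c^4 - 13*c^3 + 16*c^2 + 192*c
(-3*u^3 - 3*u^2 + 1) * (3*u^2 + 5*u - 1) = -9*u^5 - 24*u^4 - 12*u^3 + 6*u^2 + 5*u - 1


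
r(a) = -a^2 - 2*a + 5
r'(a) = -2*a - 2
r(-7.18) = -32.19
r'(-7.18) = 12.36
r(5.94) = -42.16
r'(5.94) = -13.88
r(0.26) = 4.41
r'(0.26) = -2.52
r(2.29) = -4.82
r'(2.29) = -6.58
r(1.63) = -0.92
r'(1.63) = -5.26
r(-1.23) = 5.95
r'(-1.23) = 0.46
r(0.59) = 3.47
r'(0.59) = -3.18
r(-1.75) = 5.44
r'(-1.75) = 1.50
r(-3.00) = 2.00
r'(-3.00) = 4.00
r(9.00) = -94.00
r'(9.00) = -20.00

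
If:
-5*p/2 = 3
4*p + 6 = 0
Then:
No Solution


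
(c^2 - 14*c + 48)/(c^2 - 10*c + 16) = (c - 6)/(c - 2)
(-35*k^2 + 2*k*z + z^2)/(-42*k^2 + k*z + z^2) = (-5*k + z)/(-6*k + z)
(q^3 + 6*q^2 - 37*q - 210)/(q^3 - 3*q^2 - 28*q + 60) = (q + 7)/(q - 2)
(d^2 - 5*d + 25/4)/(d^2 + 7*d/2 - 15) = (d - 5/2)/(d + 6)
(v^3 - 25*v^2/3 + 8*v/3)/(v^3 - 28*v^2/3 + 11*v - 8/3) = v/(v - 1)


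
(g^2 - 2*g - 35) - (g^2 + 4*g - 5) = -6*g - 30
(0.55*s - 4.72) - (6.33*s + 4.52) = -5.78*s - 9.24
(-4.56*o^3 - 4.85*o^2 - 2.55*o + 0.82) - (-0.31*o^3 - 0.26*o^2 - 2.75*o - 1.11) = -4.25*o^3 - 4.59*o^2 + 0.2*o + 1.93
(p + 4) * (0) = 0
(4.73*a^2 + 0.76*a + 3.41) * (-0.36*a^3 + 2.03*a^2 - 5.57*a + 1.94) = -1.7028*a^5 + 9.3283*a^4 - 26.0309*a^3 + 11.8653*a^2 - 17.5193*a + 6.6154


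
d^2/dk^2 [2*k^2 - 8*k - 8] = 4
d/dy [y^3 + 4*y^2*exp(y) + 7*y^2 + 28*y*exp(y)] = 4*y^2*exp(y) + 3*y^2 + 36*y*exp(y) + 14*y + 28*exp(y)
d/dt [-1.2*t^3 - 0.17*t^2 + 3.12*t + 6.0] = -3.6*t^2 - 0.34*t + 3.12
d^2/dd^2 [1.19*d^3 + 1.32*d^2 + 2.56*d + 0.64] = 7.14*d + 2.64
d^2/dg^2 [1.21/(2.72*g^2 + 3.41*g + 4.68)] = (-17.904128*g^2 - 22.445984*g + 1.21*(5.44*g + 3.41)*(10.88*g + 6.82) - 30.805632)/(2.72*g^2 + 3.41*g + 4.68)^3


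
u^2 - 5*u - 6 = (u - 6)*(u + 1)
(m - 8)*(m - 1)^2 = m^3 - 10*m^2 + 17*m - 8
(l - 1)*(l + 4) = l^2 + 3*l - 4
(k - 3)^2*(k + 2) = k^3 - 4*k^2 - 3*k + 18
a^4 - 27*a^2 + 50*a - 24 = (a - 4)*(a - 1)^2*(a + 6)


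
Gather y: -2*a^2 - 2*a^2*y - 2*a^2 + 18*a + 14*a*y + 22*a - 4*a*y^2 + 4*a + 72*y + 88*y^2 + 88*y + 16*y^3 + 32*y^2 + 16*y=-4*a^2 + 44*a + 16*y^3 + y^2*(120 - 4*a) + y*(-2*a^2 + 14*a + 176)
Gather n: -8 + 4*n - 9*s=4*n - 9*s - 8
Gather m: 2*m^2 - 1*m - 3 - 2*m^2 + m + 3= 0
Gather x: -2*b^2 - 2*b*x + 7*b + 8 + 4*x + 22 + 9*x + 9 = -2*b^2 + 7*b + x*(13 - 2*b) + 39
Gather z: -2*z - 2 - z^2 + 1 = -z^2 - 2*z - 1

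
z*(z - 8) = z^2 - 8*z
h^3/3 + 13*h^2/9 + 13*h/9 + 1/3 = (h/3 + 1)*(h + 1/3)*(h + 1)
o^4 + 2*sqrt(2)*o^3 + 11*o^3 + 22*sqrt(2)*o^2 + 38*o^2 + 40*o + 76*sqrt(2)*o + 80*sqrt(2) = (o + 2)*(o + 4)*(o + 5)*(o + 2*sqrt(2))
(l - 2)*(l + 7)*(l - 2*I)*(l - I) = l^4 + 5*l^3 - 3*I*l^3 - 16*l^2 - 15*I*l^2 - 10*l + 42*I*l + 28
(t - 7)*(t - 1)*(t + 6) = t^3 - 2*t^2 - 41*t + 42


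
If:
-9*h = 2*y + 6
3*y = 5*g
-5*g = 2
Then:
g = -2/5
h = -14/27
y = -2/3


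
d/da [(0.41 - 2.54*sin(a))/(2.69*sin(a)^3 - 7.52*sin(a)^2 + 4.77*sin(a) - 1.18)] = (13.6652*sin(a)^3 - 22.4095*sin(a)^2 + 6.1664*sin(a) + 1.0415)*cos(a)/(7.2361*sin(a)^6 - 40.4576*sin(a)^5 + 82.213*sin(a)^4 - 78.0892*sin(a)^3 + 40.5001*sin(a)^2 - 11.2572*sin(a) + 1.3924)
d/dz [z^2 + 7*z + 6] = 2*z + 7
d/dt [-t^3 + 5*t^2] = t*(10 - 3*t)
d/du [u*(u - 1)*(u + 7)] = 3*u^2 + 12*u - 7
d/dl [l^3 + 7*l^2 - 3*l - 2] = 3*l^2 + 14*l - 3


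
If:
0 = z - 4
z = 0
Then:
No Solution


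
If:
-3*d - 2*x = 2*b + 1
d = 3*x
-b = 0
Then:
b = 0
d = -3/11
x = -1/11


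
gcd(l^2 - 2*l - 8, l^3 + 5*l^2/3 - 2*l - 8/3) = l + 2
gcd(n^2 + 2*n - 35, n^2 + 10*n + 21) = n + 7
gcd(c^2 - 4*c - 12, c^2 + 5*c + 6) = c + 2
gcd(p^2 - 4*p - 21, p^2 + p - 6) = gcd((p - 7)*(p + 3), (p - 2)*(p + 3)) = p + 3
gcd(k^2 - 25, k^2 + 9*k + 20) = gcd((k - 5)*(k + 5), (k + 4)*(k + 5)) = k + 5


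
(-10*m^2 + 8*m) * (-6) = 60*m^2 - 48*m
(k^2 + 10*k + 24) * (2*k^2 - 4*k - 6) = 2*k^4 + 16*k^3 + 2*k^2 - 156*k - 144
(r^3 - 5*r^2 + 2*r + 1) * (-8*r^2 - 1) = -8*r^5 + 40*r^4 - 17*r^3 - 3*r^2 - 2*r - 1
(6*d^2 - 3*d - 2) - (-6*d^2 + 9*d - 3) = 12*d^2 - 12*d + 1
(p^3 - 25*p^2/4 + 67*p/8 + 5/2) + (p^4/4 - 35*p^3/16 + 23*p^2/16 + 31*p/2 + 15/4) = p^4/4 - 19*p^3/16 - 77*p^2/16 + 191*p/8 + 25/4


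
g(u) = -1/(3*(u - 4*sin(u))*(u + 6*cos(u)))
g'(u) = -(6*sin(u) - 1)/(3*(u - 4*sin(u))*(u + 6*cos(u))^2) - (4*cos(u) - 1)/(3*(u - 4*sin(u))^2*(u + 6*cos(u)))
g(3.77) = 0.05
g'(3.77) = 0.18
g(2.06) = -0.30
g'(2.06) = 1.10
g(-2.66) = -0.05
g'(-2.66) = -0.32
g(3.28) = 0.03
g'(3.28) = -0.02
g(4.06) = -0.11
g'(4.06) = 1.58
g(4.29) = -0.02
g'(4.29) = 0.09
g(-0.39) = -0.06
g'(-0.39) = -0.10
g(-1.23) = -0.17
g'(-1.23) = 1.43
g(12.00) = 0.00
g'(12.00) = 0.00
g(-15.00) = 0.00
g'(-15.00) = 0.00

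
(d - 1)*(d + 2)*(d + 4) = d^3 + 5*d^2 + 2*d - 8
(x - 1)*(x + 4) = x^2 + 3*x - 4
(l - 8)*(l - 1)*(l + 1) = l^3 - 8*l^2 - l + 8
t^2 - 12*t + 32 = (t - 8)*(t - 4)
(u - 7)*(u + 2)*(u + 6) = u^3 + u^2 - 44*u - 84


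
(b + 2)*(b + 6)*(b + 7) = b^3 + 15*b^2 + 68*b + 84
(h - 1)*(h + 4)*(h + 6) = h^3 + 9*h^2 + 14*h - 24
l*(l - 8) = l^2 - 8*l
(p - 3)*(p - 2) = p^2 - 5*p + 6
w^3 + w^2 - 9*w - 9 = (w - 3)*(w + 1)*(w + 3)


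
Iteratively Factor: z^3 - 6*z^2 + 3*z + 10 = (z - 2)*(z^2 - 4*z - 5) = (z - 5)*(z - 2)*(z + 1)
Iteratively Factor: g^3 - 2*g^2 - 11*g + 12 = (g + 3)*(g^2 - 5*g + 4) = (g - 1)*(g + 3)*(g - 4)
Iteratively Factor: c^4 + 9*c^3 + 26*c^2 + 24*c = (c + 3)*(c^3 + 6*c^2 + 8*c) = c*(c + 3)*(c^2 + 6*c + 8) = c*(c + 2)*(c + 3)*(c + 4)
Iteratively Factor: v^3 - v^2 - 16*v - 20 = (v + 2)*(v^2 - 3*v - 10) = (v - 5)*(v + 2)*(v + 2)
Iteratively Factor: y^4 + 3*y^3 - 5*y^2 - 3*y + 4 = (y + 4)*(y^3 - y^2 - y + 1) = (y - 1)*(y + 4)*(y^2 - 1) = (y - 1)^2*(y + 4)*(y + 1)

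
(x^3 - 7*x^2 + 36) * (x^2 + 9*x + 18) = x^5 + 2*x^4 - 45*x^3 - 90*x^2 + 324*x + 648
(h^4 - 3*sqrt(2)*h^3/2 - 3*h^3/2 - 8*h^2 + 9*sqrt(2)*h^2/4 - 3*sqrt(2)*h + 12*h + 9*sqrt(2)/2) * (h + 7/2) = h^5 - 3*sqrt(2)*h^4/2 + 2*h^4 - 53*h^3/4 - 3*sqrt(2)*h^3 - 16*h^2 + 39*sqrt(2)*h^2/8 - 6*sqrt(2)*h + 42*h + 63*sqrt(2)/4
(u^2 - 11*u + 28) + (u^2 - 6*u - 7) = 2*u^2 - 17*u + 21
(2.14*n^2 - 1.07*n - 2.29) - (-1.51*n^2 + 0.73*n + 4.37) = 3.65*n^2 - 1.8*n - 6.66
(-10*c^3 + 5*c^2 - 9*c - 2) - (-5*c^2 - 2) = -10*c^3 + 10*c^2 - 9*c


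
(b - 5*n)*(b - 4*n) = b^2 - 9*b*n + 20*n^2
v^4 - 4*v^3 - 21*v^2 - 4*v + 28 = (v - 7)*(v - 1)*(v + 2)^2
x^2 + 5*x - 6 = (x - 1)*(x + 6)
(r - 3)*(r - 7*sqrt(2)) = r^2 - 7*sqrt(2)*r - 3*r + 21*sqrt(2)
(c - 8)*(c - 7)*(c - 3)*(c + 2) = c^4 - 16*c^3 + 65*c^2 + 34*c - 336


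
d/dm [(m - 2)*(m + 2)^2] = (m + 2)*(3*m - 2)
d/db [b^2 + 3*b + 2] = 2*b + 3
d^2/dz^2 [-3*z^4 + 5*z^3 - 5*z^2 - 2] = -36*z^2 + 30*z - 10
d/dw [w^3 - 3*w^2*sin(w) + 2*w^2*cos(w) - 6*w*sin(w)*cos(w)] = -2*w^2*sin(w) - 3*w^2*cos(w) + 3*w^2 - 6*w*sin(w) + 4*w*cos(w) - 6*w*cos(2*w) - 3*sin(2*w)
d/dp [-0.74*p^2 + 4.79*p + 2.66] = 4.79 - 1.48*p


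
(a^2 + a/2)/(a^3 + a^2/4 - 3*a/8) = 4*(2*a + 1)/(8*a^2 + 2*a - 3)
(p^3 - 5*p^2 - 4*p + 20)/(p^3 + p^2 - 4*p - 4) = (p - 5)/(p + 1)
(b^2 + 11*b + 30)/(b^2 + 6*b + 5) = (b + 6)/(b + 1)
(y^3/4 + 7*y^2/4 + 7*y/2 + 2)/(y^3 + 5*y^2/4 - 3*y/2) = (y^2 + 5*y + 4)/(y*(4*y - 3))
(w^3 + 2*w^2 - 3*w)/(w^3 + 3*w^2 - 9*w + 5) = w*(w + 3)/(w^2 + 4*w - 5)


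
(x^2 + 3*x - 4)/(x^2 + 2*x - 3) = (x + 4)/(x + 3)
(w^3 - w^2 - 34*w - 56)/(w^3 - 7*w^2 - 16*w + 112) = (w + 2)/(w - 4)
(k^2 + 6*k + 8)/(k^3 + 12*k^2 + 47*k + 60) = (k + 2)/(k^2 + 8*k + 15)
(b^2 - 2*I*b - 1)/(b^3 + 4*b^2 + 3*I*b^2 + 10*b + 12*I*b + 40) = (b^2 - 2*I*b - 1)/(b^3 + b^2*(4 + 3*I) + b*(10 + 12*I) + 40)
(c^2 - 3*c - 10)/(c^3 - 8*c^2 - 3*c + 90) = (c + 2)/(c^2 - 3*c - 18)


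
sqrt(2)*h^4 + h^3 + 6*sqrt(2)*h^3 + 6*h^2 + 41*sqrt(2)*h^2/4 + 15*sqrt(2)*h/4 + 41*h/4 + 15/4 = (h + 1/2)*(h + 5/2)*(h + 3)*(sqrt(2)*h + 1)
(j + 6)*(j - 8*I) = j^2 + 6*j - 8*I*j - 48*I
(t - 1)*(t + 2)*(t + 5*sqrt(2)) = t^3 + t^2 + 5*sqrt(2)*t^2 - 2*t + 5*sqrt(2)*t - 10*sqrt(2)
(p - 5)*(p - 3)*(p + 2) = p^3 - 6*p^2 - p + 30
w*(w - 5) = w^2 - 5*w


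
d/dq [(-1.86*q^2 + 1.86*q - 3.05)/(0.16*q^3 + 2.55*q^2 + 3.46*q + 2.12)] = (0.2976*q^4 - 0.5952*q^3 - 9.7146*q^2 + 7.6686*q + 14.4962)/(0.0256*q^6 + 0.816*q^5 + 7.6097*q^4 + 18.3244*q^3 + 22.7836*q^2 + 14.6704*q + 4.4944)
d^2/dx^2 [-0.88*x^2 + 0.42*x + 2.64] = -1.76000000000000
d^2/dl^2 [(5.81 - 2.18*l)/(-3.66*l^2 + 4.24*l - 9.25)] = ((61.0156 - 47.8728*l)*(3.66*l^2 - 4.24*l + 9.25) + (2.18*l - 5.81)*(7.32*l - 4.24)*(14.64*l - 8.48))/(3.66*l^2 - 4.24*l + 9.25)^3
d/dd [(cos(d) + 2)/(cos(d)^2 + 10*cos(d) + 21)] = (-sin(d)^2 + 4*cos(d))*sin(d)/(cos(d)^2 + 10*cos(d) + 21)^2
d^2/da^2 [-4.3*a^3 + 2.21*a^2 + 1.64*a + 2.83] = 4.42 - 25.8*a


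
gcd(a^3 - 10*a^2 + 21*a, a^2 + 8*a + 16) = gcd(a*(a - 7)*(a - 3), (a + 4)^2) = 1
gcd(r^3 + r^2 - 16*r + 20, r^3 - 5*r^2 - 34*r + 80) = r^2 + 3*r - 10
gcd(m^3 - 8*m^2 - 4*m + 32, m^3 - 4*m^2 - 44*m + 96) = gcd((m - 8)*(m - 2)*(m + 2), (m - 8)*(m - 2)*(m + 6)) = m^2 - 10*m + 16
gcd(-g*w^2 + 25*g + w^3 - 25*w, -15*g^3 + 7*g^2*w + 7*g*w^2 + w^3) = -g + w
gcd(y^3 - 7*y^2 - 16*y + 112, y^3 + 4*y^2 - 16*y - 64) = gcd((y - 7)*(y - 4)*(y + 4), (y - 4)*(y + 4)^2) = y^2 - 16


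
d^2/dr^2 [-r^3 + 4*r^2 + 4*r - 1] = 8 - 6*r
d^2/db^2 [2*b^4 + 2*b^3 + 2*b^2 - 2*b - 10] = 24*b^2 + 12*b + 4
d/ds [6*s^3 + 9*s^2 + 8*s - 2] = 18*s^2 + 18*s + 8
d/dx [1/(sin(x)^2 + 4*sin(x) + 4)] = -2*cos(x)/(sin(x) + 2)^3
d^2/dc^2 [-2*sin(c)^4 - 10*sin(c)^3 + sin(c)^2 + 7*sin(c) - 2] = 32*sin(c)^4 + 90*sin(c)^3 - 28*sin(c)^2 - 67*sin(c) + 2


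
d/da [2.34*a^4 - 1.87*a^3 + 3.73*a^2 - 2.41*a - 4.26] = 9.36*a^3 - 5.61*a^2 + 7.46*a - 2.41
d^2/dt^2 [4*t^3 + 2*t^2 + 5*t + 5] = 24*t + 4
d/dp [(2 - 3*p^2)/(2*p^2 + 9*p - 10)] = (-27*p^2 + 52*p - 18)/(4*p^4 + 36*p^3 + 41*p^2 - 180*p + 100)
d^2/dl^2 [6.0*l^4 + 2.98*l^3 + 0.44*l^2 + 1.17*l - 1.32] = 72.0*l^2 + 17.88*l + 0.88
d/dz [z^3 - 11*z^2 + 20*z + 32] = 3*z^2 - 22*z + 20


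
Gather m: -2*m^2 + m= -2*m^2 + m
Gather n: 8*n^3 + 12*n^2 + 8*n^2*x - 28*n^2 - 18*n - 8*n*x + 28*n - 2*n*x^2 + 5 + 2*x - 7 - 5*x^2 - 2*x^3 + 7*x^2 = 8*n^3 + n^2*(8*x - 16) + n*(-2*x^2 - 8*x + 10) - 2*x^3 + 2*x^2 + 2*x - 2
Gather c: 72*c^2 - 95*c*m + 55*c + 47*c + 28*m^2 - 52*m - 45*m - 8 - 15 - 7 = 72*c^2 + c*(102 - 95*m) + 28*m^2 - 97*m - 30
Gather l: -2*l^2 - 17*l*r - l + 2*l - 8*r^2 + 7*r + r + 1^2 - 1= -2*l^2 + l*(1 - 17*r) - 8*r^2 + 8*r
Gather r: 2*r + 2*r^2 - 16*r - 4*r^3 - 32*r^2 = -4*r^3 - 30*r^2 - 14*r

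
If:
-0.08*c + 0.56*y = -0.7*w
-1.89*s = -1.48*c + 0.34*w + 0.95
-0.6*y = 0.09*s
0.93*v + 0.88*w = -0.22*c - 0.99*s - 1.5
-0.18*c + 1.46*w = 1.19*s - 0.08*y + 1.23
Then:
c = -0.93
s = -1.19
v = 0.10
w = -0.25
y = 0.18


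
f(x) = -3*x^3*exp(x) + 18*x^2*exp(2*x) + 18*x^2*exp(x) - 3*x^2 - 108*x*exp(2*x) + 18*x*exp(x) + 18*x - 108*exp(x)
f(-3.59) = -97.34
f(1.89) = -6301.31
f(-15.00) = -945.00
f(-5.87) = -206.16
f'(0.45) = -532.24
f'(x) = -3*x^3*exp(x) + 36*x^2*exp(2*x) + 9*x^2*exp(x) - 180*x*exp(2*x) + 54*x*exp(x) - 6*x - 108*exp(2*x) - 90*exp(x) + 18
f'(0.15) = -258.97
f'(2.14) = -23396.19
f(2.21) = -12618.64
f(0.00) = -108.00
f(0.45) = -254.47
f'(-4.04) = 43.26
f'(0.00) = -180.00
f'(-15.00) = 108.00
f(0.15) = -140.57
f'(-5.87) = 54.68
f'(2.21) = -27041.77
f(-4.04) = -115.99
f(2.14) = -10856.25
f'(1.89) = -13838.57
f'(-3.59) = 39.50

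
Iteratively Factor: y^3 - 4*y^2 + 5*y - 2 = (y - 2)*(y^2 - 2*y + 1) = (y - 2)*(y - 1)*(y - 1)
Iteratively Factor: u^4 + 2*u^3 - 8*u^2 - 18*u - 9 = (u + 3)*(u^3 - u^2 - 5*u - 3) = (u + 1)*(u + 3)*(u^2 - 2*u - 3) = (u + 1)^2*(u + 3)*(u - 3)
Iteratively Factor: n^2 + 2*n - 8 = (n + 4)*(n - 2)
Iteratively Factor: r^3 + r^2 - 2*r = (r)*(r^2 + r - 2) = r*(r - 1)*(r + 2)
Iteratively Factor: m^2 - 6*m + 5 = (m - 5)*(m - 1)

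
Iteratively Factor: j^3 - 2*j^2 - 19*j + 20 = (j - 5)*(j^2 + 3*j - 4) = (j - 5)*(j + 4)*(j - 1)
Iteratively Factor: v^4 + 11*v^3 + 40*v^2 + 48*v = (v)*(v^3 + 11*v^2 + 40*v + 48) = v*(v + 3)*(v^2 + 8*v + 16) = v*(v + 3)*(v + 4)*(v + 4)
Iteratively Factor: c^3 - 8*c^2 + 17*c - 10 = (c - 1)*(c^2 - 7*c + 10) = (c - 5)*(c - 1)*(c - 2)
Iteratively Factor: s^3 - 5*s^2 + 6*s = (s)*(s^2 - 5*s + 6) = s*(s - 3)*(s - 2)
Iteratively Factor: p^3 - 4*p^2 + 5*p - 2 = (p - 1)*(p^2 - 3*p + 2) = (p - 1)^2*(p - 2)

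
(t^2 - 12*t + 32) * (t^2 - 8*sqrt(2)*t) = t^4 - 12*t^3 - 8*sqrt(2)*t^3 + 32*t^2 + 96*sqrt(2)*t^2 - 256*sqrt(2)*t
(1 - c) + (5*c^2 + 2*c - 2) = 5*c^2 + c - 1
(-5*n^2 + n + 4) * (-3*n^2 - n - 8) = 15*n^4 + 2*n^3 + 27*n^2 - 12*n - 32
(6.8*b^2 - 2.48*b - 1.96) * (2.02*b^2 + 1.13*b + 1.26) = 13.736*b^4 + 2.6744*b^3 + 1.8064*b^2 - 5.3396*b - 2.4696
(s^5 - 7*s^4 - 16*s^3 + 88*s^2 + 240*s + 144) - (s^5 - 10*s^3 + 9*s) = -7*s^4 - 6*s^3 + 88*s^2 + 231*s + 144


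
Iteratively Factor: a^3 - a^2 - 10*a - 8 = (a + 1)*(a^2 - 2*a - 8) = (a - 4)*(a + 1)*(a + 2)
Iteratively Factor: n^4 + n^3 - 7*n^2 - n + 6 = (n - 2)*(n^3 + 3*n^2 - n - 3) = (n - 2)*(n + 1)*(n^2 + 2*n - 3) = (n - 2)*(n + 1)*(n + 3)*(n - 1)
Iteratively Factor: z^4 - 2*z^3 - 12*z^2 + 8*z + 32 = (z - 4)*(z^3 + 2*z^2 - 4*z - 8) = (z - 4)*(z + 2)*(z^2 - 4) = (z - 4)*(z + 2)^2*(z - 2)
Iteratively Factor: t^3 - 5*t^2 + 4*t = (t)*(t^2 - 5*t + 4) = t*(t - 1)*(t - 4)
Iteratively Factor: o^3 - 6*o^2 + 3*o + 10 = (o - 5)*(o^2 - o - 2) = (o - 5)*(o - 2)*(o + 1)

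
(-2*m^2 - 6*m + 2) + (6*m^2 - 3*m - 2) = 4*m^2 - 9*m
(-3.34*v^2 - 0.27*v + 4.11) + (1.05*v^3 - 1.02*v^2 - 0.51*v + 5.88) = 1.05*v^3 - 4.36*v^2 - 0.78*v + 9.99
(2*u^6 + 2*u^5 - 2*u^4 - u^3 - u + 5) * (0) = 0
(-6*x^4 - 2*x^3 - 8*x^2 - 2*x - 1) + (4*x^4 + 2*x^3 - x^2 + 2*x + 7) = -2*x^4 - 9*x^2 + 6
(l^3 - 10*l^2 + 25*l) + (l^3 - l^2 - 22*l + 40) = 2*l^3 - 11*l^2 + 3*l + 40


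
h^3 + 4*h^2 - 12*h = h*(h - 2)*(h + 6)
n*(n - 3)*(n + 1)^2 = n^4 - n^3 - 5*n^2 - 3*n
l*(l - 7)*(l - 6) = l^3 - 13*l^2 + 42*l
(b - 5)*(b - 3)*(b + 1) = b^3 - 7*b^2 + 7*b + 15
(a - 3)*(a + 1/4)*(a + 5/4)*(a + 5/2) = a^4 + a^3 - 127*a^2/16 - 365*a/32 - 75/32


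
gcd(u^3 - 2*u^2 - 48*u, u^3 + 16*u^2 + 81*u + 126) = u + 6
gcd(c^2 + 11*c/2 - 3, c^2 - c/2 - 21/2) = 1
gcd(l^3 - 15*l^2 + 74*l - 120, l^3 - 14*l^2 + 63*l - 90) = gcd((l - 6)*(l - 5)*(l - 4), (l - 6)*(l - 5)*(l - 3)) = l^2 - 11*l + 30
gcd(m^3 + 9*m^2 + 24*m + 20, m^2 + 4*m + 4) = m^2 + 4*m + 4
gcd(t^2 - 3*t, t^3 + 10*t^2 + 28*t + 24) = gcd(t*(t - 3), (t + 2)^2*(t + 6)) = 1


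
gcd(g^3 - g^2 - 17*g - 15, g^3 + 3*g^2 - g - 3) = g^2 + 4*g + 3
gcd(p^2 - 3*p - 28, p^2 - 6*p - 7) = p - 7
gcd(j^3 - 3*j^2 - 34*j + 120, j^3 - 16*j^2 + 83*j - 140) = j^2 - 9*j + 20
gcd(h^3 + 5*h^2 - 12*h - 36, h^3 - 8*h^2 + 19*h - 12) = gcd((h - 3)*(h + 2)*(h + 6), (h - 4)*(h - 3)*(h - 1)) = h - 3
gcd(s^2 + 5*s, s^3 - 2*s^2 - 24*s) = s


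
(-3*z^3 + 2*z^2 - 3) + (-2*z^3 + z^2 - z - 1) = -5*z^3 + 3*z^2 - z - 4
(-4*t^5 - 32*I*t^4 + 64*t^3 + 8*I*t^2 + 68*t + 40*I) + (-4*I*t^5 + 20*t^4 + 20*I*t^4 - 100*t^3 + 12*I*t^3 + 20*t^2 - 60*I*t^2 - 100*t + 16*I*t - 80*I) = -4*t^5 - 4*I*t^5 + 20*t^4 - 12*I*t^4 - 36*t^3 + 12*I*t^3 + 20*t^2 - 52*I*t^2 - 32*t + 16*I*t - 40*I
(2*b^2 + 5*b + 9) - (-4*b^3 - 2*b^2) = 4*b^3 + 4*b^2 + 5*b + 9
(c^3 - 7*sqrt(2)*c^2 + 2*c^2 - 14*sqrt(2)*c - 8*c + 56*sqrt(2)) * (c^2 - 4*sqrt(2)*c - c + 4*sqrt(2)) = c^5 - 11*sqrt(2)*c^4 + c^4 - 11*sqrt(2)*c^3 + 46*c^3 + 64*c^2 + 110*sqrt(2)*c^2 - 560*c - 88*sqrt(2)*c + 448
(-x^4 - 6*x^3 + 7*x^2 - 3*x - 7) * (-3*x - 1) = 3*x^5 + 19*x^4 - 15*x^3 + 2*x^2 + 24*x + 7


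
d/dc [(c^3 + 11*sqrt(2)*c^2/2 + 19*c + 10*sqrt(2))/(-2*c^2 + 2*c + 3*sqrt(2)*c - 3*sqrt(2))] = (-2*c^4 + 4*c^3 + 6*sqrt(2)*c^3 + 2*sqrt(2)*c^2 + 71*c^2 - 66*c + 40*sqrt(2)*c - 77*sqrt(2) - 60)/(2*(2*c^4 - 6*sqrt(2)*c^3 - 4*c^3 + 11*c^2 + 12*sqrt(2)*c^2 - 18*c - 6*sqrt(2)*c + 9))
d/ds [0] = 0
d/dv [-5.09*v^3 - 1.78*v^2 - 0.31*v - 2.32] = -15.27*v^2 - 3.56*v - 0.31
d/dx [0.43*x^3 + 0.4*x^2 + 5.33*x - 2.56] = 1.29*x^2 + 0.8*x + 5.33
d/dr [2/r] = -2/r^2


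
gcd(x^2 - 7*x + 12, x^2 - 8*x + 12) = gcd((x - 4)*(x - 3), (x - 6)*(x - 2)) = 1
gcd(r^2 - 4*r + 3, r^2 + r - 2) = r - 1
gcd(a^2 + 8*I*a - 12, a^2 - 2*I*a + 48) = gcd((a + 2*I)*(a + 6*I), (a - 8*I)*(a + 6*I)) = a + 6*I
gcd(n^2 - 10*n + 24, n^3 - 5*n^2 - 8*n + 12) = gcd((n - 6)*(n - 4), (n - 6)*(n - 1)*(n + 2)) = n - 6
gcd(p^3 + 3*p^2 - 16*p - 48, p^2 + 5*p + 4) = p + 4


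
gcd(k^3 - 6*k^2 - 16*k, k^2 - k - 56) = k - 8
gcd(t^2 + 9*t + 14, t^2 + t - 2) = t + 2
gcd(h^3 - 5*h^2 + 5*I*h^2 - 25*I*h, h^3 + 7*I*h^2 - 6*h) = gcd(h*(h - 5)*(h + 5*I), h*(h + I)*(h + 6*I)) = h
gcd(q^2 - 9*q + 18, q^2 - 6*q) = q - 6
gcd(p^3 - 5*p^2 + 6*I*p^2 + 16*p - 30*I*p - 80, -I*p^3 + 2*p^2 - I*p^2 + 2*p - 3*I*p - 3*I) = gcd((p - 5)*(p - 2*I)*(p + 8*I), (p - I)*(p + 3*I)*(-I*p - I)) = 1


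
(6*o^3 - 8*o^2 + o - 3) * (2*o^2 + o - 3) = 12*o^5 - 10*o^4 - 24*o^3 + 19*o^2 - 6*o + 9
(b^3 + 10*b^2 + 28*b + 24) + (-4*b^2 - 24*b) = b^3 + 6*b^2 + 4*b + 24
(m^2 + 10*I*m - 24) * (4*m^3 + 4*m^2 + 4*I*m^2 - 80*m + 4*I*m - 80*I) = 4*m^5 + 4*m^4 + 44*I*m^4 - 216*m^3 + 44*I*m^3 - 136*m^2 - 976*I*m^2 + 2720*m - 96*I*m + 1920*I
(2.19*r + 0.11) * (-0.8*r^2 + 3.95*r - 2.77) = -1.752*r^3 + 8.5625*r^2 - 5.6318*r - 0.3047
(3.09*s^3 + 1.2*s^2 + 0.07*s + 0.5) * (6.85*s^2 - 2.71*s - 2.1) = 21.1665*s^5 - 0.1539*s^4 - 9.2615*s^3 + 0.7153*s^2 - 1.502*s - 1.05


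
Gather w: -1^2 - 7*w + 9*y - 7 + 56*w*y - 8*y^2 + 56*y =w*(56*y - 7) - 8*y^2 + 65*y - 8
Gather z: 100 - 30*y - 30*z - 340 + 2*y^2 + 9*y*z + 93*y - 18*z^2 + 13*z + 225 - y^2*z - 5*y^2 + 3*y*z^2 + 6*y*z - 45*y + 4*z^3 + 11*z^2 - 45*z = -3*y^2 + 18*y + 4*z^3 + z^2*(3*y - 7) + z*(-y^2 + 15*y - 62) - 15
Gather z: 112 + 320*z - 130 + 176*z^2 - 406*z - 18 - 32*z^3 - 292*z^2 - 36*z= -32*z^3 - 116*z^2 - 122*z - 36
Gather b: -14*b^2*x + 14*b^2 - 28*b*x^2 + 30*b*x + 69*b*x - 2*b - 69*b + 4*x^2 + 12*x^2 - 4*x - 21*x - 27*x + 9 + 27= b^2*(14 - 14*x) + b*(-28*x^2 + 99*x - 71) + 16*x^2 - 52*x + 36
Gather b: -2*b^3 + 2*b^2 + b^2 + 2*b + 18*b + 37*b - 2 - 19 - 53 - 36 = -2*b^3 + 3*b^2 + 57*b - 110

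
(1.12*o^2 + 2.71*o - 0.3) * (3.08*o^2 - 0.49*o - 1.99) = 3.4496*o^4 + 7.798*o^3 - 4.4807*o^2 - 5.2459*o + 0.597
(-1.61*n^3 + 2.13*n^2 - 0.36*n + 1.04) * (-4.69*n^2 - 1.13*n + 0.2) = 7.5509*n^5 - 8.1704*n^4 - 1.0405*n^3 - 4.0448*n^2 - 1.2472*n + 0.208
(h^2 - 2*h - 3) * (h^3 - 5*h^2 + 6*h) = h^5 - 7*h^4 + 13*h^3 + 3*h^2 - 18*h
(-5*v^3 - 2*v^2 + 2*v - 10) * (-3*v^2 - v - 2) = 15*v^5 + 11*v^4 + 6*v^3 + 32*v^2 + 6*v + 20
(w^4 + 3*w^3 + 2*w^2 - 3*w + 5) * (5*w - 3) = 5*w^5 + 12*w^4 + w^3 - 21*w^2 + 34*w - 15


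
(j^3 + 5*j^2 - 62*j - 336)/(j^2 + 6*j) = j - 1 - 56/j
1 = 1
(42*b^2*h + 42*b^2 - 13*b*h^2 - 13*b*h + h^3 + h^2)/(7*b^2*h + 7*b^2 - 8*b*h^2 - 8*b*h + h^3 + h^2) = (6*b - h)/(b - h)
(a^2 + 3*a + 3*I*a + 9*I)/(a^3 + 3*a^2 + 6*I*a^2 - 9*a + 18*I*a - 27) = 1/(a + 3*I)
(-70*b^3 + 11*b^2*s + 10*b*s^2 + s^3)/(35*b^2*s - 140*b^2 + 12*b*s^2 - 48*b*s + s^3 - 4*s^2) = (-2*b + s)/(s - 4)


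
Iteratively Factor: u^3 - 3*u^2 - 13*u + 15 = (u + 3)*(u^2 - 6*u + 5) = (u - 1)*(u + 3)*(u - 5)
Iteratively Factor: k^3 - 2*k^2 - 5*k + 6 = (k + 2)*(k^2 - 4*k + 3) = (k - 1)*(k + 2)*(k - 3)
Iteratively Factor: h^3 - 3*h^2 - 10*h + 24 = (h - 2)*(h^2 - h - 12) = (h - 4)*(h - 2)*(h + 3)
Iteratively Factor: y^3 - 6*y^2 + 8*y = (y - 2)*(y^2 - 4*y) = y*(y - 2)*(y - 4)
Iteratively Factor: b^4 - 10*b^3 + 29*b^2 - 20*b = (b - 4)*(b^3 - 6*b^2 + 5*b) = (b - 4)*(b - 1)*(b^2 - 5*b) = (b - 5)*(b - 4)*(b - 1)*(b)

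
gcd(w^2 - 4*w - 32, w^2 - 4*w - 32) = w^2 - 4*w - 32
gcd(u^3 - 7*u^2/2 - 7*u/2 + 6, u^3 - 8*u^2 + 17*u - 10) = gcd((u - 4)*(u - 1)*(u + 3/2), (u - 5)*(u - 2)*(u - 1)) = u - 1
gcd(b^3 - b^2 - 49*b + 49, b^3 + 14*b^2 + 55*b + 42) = b + 7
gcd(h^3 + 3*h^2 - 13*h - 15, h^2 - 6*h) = 1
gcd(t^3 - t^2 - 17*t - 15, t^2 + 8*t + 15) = t + 3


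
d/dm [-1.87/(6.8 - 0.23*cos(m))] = 0.4301*sin(m)/(0.23*cos(m) - 6.8)^2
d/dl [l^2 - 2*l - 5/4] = 2*l - 2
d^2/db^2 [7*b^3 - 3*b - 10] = 42*b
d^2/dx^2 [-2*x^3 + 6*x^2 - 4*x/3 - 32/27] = 12 - 12*x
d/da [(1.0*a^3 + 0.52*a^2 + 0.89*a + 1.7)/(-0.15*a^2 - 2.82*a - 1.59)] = (-0.15*a^4 - 5.64*a^3 - 6.1029*a^2 - 1.1436*a + 3.3789)/(0.0225*a^4 + 0.846*a^3 + 8.4294*a^2 + 8.9676*a + 2.5281)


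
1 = 1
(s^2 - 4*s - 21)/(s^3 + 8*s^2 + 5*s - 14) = (s^2 - 4*s - 21)/(s^3 + 8*s^2 + 5*s - 14)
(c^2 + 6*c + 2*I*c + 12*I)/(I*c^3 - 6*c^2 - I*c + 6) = (-I*c^2 + c*(2 - 6*I) + 12)/(c^3 + 6*I*c^2 - c - 6*I)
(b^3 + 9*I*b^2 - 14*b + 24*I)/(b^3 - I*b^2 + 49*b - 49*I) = (b^2 + 10*I*b - 24)/(b^2 + 49)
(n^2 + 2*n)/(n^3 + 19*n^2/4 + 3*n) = 4*(n + 2)/(4*n^2 + 19*n + 12)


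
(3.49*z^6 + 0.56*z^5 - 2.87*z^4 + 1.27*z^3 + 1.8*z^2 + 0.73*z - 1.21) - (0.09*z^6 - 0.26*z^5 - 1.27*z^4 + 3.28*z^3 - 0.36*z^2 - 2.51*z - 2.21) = 3.4*z^6 + 0.82*z^5 - 1.6*z^4 - 2.01*z^3 + 2.16*z^2 + 3.24*z + 1.0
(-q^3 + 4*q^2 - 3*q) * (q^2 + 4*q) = -q^5 + 13*q^3 - 12*q^2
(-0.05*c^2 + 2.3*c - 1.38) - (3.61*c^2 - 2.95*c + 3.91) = -3.66*c^2 + 5.25*c - 5.29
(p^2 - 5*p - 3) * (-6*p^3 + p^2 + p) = -6*p^5 + 31*p^4 + 14*p^3 - 8*p^2 - 3*p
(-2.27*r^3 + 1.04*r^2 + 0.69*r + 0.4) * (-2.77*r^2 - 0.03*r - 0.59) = 6.2879*r^5 - 2.8127*r^4 - 0.6032*r^3 - 1.7423*r^2 - 0.4191*r - 0.236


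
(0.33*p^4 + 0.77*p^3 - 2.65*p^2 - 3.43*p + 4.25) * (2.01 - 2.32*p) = -0.7656*p^5 - 1.1231*p^4 + 7.6957*p^3 + 2.6311*p^2 - 16.7543*p + 8.5425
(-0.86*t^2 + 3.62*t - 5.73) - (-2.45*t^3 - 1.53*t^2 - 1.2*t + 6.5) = 2.45*t^3 + 0.67*t^2 + 4.82*t - 12.23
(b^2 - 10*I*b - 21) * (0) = 0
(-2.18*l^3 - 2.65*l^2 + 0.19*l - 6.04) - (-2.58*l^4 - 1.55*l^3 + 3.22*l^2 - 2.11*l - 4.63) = 2.58*l^4 - 0.63*l^3 - 5.87*l^2 + 2.3*l - 1.41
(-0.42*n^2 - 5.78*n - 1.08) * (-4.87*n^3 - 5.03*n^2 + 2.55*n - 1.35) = 2.0454*n^5 + 30.2612*n^4 + 33.262*n^3 - 8.7396*n^2 + 5.049*n + 1.458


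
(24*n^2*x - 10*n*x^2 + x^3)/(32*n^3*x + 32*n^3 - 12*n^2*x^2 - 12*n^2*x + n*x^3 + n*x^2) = x*(-6*n + x)/(n*(-8*n*x - 8*n + x^2 + x))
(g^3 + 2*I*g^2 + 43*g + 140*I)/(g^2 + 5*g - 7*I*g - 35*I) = (g^2 + 9*I*g - 20)/(g + 5)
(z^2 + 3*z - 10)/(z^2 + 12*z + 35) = (z - 2)/(z + 7)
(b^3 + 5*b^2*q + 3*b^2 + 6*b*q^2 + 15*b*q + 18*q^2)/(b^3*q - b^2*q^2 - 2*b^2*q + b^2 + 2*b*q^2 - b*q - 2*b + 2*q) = (b^3 + 5*b^2*q + 3*b^2 + 6*b*q^2 + 15*b*q + 18*q^2)/(b^3*q - b^2*q^2 - 2*b^2*q + b^2 + 2*b*q^2 - b*q - 2*b + 2*q)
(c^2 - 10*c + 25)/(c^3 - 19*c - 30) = (c - 5)/(c^2 + 5*c + 6)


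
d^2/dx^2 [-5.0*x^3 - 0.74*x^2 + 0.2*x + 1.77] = -30.0*x - 1.48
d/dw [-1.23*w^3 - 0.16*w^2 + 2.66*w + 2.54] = -3.69*w^2 - 0.32*w + 2.66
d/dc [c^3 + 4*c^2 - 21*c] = 3*c^2 + 8*c - 21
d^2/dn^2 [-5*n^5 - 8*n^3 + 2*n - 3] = -100*n^3 - 48*n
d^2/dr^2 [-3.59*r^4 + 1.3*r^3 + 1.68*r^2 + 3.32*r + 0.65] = -43.08*r^2 + 7.8*r + 3.36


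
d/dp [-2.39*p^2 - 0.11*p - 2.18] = -4.78*p - 0.11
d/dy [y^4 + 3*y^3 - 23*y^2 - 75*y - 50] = 4*y^3 + 9*y^2 - 46*y - 75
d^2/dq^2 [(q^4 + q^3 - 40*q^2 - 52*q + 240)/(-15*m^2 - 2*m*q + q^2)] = 2*(-4*(m - q)^2*(q^4 + q^3 - 40*q^2 - 52*q + 240) + (15*m^2 + 2*m*q - q^2)^2*(-6*q^2 - 3*q + 40) + (15*m^2 + 2*m*q - q^2)*(-q^4 - q^3 + 40*q^2 + 52*q + 2*(m - q)*(4*q^3 + 3*q^2 - 80*q - 52) - 240))/(15*m^2 + 2*m*q - q^2)^3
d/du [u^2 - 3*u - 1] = 2*u - 3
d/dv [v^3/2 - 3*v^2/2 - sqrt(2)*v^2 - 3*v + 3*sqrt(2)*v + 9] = 3*v^2/2 - 3*v - 2*sqrt(2)*v - 3 + 3*sqrt(2)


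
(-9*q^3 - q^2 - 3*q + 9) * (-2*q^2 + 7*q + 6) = 18*q^5 - 61*q^4 - 55*q^3 - 45*q^2 + 45*q + 54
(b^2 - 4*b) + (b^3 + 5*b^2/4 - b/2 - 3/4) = b^3 + 9*b^2/4 - 9*b/2 - 3/4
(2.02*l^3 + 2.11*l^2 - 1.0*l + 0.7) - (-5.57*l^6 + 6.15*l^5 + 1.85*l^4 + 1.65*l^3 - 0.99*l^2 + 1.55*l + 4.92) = 5.57*l^6 - 6.15*l^5 - 1.85*l^4 + 0.37*l^3 + 3.1*l^2 - 2.55*l - 4.22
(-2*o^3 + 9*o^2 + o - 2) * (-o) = 2*o^4 - 9*o^3 - o^2 + 2*o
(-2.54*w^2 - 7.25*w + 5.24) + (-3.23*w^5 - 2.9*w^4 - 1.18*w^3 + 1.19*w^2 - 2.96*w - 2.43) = -3.23*w^5 - 2.9*w^4 - 1.18*w^3 - 1.35*w^2 - 10.21*w + 2.81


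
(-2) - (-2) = 0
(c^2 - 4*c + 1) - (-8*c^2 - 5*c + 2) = 9*c^2 + c - 1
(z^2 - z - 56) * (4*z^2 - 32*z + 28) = 4*z^4 - 36*z^3 - 164*z^2 + 1764*z - 1568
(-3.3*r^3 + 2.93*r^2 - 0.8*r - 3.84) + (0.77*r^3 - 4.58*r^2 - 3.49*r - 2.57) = -2.53*r^3 - 1.65*r^2 - 4.29*r - 6.41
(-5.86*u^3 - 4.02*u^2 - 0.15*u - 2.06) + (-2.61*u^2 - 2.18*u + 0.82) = -5.86*u^3 - 6.63*u^2 - 2.33*u - 1.24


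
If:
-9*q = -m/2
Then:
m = 18*q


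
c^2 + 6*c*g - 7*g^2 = (c - g)*(c + 7*g)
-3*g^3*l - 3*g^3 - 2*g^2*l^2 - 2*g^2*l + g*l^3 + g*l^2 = (-3*g + l)*(g + l)*(g*l + g)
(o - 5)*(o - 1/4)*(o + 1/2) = o^3 - 19*o^2/4 - 11*o/8 + 5/8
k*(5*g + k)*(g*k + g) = 5*g^2*k^2 + 5*g^2*k + g*k^3 + g*k^2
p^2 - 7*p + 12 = (p - 4)*(p - 3)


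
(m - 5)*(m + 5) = m^2 - 25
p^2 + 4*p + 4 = (p + 2)^2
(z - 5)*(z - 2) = z^2 - 7*z + 10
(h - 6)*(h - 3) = h^2 - 9*h + 18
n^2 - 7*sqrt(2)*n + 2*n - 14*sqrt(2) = (n + 2)*(n - 7*sqrt(2))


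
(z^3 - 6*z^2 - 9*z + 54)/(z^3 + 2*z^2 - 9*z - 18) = (z - 6)/(z + 2)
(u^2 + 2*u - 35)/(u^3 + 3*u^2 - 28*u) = (u - 5)/(u*(u - 4))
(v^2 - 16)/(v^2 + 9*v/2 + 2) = 2*(v - 4)/(2*v + 1)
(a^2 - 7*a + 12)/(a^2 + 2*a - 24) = (a - 3)/(a + 6)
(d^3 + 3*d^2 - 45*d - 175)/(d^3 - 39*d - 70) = (d + 5)/(d + 2)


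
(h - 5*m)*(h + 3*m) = h^2 - 2*h*m - 15*m^2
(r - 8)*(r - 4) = r^2 - 12*r + 32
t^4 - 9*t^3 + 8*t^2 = t^2*(t - 8)*(t - 1)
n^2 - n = n*(n - 1)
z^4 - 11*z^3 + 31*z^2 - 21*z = z*(z - 7)*(z - 3)*(z - 1)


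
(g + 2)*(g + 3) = g^2 + 5*g + 6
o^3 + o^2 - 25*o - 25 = (o - 5)*(o + 1)*(o + 5)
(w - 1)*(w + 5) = w^2 + 4*w - 5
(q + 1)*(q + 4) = q^2 + 5*q + 4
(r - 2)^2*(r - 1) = r^3 - 5*r^2 + 8*r - 4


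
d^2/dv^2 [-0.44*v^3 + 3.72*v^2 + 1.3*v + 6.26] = 7.44 - 2.64*v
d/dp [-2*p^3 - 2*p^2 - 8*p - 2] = -6*p^2 - 4*p - 8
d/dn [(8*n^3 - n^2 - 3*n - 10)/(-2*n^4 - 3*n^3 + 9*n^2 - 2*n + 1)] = (16*n^6 - 4*n^5 + 51*n^4 - 130*n^3 - 37*n^2 + 178*n - 23)/(4*n^8 + 12*n^7 - 27*n^6 - 46*n^5 + 89*n^4 - 42*n^3 + 22*n^2 - 4*n + 1)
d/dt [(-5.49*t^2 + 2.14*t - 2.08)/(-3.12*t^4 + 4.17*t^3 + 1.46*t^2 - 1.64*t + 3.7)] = (-34.2576*t^5 + 42.9237*t^4 - 43.806*t^3 + 31.9*t^2 - 34.5524*t + 4.5068)/(9.7344*t^8 - 26.0208*t^7 + 8.2785*t^6 + 22.41*t^5 - 34.634*t^4 + 26.0692*t^3 + 13.4936*t^2 - 12.136*t + 13.69)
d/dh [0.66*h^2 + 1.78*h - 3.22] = 1.32*h + 1.78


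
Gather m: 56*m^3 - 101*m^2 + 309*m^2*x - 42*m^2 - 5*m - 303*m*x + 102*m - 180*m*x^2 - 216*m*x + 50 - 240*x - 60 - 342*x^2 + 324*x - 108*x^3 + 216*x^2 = 56*m^3 + m^2*(309*x - 143) + m*(-180*x^2 - 519*x + 97) - 108*x^3 - 126*x^2 + 84*x - 10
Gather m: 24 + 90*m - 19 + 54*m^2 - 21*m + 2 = 54*m^2 + 69*m + 7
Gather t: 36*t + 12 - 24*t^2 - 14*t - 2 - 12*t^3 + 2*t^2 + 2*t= -12*t^3 - 22*t^2 + 24*t + 10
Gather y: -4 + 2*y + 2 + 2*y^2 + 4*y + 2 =2*y^2 + 6*y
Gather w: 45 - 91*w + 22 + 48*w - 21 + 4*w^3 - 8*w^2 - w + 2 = 4*w^3 - 8*w^2 - 44*w + 48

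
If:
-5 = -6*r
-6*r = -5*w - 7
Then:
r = 5/6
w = -2/5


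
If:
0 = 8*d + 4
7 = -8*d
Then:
No Solution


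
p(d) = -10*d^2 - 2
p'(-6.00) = 120.00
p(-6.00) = -362.00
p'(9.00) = -180.00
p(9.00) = -812.00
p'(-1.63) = 32.60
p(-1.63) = -28.57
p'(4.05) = -81.00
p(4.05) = -166.02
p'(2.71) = -54.20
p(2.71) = -75.44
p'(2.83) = -56.60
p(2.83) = -82.09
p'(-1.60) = 32.00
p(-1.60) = -27.60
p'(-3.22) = 64.40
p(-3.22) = -105.68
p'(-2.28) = 45.60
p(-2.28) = -53.98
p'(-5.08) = 101.60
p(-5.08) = -260.06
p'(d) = -20*d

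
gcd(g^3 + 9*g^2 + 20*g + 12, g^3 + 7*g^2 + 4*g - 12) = g^2 + 8*g + 12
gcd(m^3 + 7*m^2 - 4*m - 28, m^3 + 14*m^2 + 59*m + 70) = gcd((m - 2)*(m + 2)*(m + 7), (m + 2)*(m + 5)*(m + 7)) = m^2 + 9*m + 14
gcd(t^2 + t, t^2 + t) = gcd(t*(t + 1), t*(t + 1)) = t^2 + t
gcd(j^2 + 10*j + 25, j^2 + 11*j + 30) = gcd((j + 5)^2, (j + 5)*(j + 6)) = j + 5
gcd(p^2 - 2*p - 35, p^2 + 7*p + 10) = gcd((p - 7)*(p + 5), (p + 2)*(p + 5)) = p + 5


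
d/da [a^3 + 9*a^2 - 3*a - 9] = 3*a^2 + 18*a - 3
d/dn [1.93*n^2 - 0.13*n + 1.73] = 3.86*n - 0.13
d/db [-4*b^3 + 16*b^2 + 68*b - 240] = -12*b^2 + 32*b + 68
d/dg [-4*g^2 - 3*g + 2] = -8*g - 3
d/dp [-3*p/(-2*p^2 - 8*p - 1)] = 3*(1 - 2*p^2)/(4*p^4 + 32*p^3 + 68*p^2 + 16*p + 1)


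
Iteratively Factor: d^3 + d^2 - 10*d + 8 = (d - 1)*(d^2 + 2*d - 8) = (d - 1)*(d + 4)*(d - 2)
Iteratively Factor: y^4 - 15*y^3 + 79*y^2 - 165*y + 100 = (y - 5)*(y^3 - 10*y^2 + 29*y - 20) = (y - 5)*(y - 1)*(y^2 - 9*y + 20) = (y - 5)*(y - 4)*(y - 1)*(y - 5)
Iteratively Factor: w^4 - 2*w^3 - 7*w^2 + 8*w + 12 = (w + 1)*(w^3 - 3*w^2 - 4*w + 12) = (w - 3)*(w + 1)*(w^2 - 4) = (w - 3)*(w - 2)*(w + 1)*(w + 2)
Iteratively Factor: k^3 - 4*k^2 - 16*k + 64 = (k - 4)*(k^2 - 16) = (k - 4)*(k + 4)*(k - 4)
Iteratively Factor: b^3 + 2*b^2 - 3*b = (b)*(b^2 + 2*b - 3) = b*(b - 1)*(b + 3)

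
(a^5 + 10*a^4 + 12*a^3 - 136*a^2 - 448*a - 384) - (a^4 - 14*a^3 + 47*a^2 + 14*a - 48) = a^5 + 9*a^4 + 26*a^3 - 183*a^2 - 462*a - 336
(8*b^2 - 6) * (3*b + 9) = 24*b^3 + 72*b^2 - 18*b - 54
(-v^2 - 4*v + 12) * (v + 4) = -v^3 - 8*v^2 - 4*v + 48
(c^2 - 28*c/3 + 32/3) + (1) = c^2 - 28*c/3 + 35/3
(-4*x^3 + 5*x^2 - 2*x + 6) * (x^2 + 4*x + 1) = -4*x^5 - 11*x^4 + 14*x^3 + 3*x^2 + 22*x + 6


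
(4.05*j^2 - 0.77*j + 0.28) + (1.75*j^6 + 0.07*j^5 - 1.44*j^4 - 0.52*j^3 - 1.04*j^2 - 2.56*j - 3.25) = 1.75*j^6 + 0.07*j^5 - 1.44*j^4 - 0.52*j^3 + 3.01*j^2 - 3.33*j - 2.97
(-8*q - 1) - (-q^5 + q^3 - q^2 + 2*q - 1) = q^5 - q^3 + q^2 - 10*q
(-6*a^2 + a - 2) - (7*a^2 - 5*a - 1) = -13*a^2 + 6*a - 1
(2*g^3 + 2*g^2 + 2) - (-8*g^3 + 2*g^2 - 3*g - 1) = 10*g^3 + 3*g + 3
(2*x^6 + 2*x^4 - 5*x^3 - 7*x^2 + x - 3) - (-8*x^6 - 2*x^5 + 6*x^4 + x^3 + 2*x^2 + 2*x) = 10*x^6 + 2*x^5 - 4*x^4 - 6*x^3 - 9*x^2 - x - 3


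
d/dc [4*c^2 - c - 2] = 8*c - 1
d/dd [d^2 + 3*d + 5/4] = 2*d + 3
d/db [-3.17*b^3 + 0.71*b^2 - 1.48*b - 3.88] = -9.51*b^2 + 1.42*b - 1.48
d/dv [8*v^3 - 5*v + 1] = 24*v^2 - 5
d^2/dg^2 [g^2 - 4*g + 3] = 2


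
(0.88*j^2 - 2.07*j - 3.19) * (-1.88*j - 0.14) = -1.6544*j^3 + 3.7684*j^2 + 6.287*j + 0.4466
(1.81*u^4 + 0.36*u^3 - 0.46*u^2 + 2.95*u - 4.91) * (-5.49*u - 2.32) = -9.9369*u^5 - 6.1756*u^4 + 1.6902*u^3 - 15.1283*u^2 + 20.1119*u + 11.3912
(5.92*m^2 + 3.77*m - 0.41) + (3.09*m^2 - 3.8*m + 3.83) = 9.01*m^2 - 0.0299999999999998*m + 3.42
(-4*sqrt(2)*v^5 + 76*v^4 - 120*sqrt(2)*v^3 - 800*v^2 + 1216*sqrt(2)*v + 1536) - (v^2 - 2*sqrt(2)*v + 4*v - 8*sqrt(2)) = -4*sqrt(2)*v^5 + 76*v^4 - 120*sqrt(2)*v^3 - 801*v^2 - 4*v + 1218*sqrt(2)*v + 8*sqrt(2) + 1536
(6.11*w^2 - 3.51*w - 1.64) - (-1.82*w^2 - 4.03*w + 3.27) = 7.93*w^2 + 0.52*w - 4.91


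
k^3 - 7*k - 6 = (k - 3)*(k + 1)*(k + 2)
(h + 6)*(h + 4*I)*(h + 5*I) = h^3 + 6*h^2 + 9*I*h^2 - 20*h + 54*I*h - 120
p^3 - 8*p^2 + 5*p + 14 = (p - 7)*(p - 2)*(p + 1)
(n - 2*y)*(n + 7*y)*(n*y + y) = n^3*y + 5*n^2*y^2 + n^2*y - 14*n*y^3 + 5*n*y^2 - 14*y^3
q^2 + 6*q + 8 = (q + 2)*(q + 4)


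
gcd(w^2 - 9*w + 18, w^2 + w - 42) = w - 6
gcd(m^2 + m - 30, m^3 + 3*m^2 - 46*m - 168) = m + 6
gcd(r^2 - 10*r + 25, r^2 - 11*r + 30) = r - 5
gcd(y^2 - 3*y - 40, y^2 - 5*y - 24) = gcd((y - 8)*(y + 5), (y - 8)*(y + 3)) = y - 8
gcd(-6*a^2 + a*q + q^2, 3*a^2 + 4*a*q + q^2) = 3*a + q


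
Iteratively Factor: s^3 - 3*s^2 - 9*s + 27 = (s - 3)*(s^2 - 9) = (s - 3)^2*(s + 3)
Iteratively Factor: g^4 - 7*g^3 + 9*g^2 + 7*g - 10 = (g - 1)*(g^3 - 6*g^2 + 3*g + 10) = (g - 5)*(g - 1)*(g^2 - g - 2) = (g - 5)*(g - 1)*(g + 1)*(g - 2)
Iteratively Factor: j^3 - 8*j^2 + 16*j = (j - 4)*(j^2 - 4*j) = j*(j - 4)*(j - 4)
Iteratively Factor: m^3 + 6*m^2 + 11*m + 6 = (m + 2)*(m^2 + 4*m + 3) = (m + 2)*(m + 3)*(m + 1)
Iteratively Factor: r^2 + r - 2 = (r + 2)*(r - 1)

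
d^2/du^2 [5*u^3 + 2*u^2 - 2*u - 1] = 30*u + 4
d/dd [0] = 0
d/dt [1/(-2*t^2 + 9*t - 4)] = (4*t - 9)/(2*t^2 - 9*t + 4)^2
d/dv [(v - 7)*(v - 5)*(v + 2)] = 3*v^2 - 20*v + 11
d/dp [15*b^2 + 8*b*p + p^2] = 8*b + 2*p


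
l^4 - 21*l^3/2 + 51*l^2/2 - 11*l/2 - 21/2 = (l - 7)*(l - 3)*(l - 1)*(l + 1/2)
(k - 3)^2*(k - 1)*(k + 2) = k^4 - 5*k^3 + k^2 + 21*k - 18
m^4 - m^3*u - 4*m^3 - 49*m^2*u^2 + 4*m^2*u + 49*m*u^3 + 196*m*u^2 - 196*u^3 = (m - 4)*(m - 7*u)*(m - u)*(m + 7*u)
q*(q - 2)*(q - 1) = q^3 - 3*q^2 + 2*q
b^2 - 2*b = b*(b - 2)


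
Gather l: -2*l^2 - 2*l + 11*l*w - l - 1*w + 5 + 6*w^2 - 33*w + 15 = -2*l^2 + l*(11*w - 3) + 6*w^2 - 34*w + 20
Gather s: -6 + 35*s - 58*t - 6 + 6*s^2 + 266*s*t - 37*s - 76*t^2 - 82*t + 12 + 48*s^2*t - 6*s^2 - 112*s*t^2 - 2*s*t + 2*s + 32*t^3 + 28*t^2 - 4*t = 48*s^2*t + s*(-112*t^2 + 264*t) + 32*t^3 - 48*t^2 - 144*t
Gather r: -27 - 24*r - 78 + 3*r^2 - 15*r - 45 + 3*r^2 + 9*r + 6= 6*r^2 - 30*r - 144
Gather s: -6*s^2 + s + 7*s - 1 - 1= -6*s^2 + 8*s - 2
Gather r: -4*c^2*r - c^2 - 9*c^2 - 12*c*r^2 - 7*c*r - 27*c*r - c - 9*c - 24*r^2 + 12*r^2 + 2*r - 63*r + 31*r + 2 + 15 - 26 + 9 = -10*c^2 - 10*c + r^2*(-12*c - 12) + r*(-4*c^2 - 34*c - 30)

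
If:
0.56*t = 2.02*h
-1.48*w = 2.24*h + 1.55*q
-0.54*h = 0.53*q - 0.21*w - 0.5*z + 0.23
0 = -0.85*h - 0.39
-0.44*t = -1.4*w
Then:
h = -0.46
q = 1.16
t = -1.66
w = -0.52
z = 1.41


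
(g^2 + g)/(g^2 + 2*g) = (g + 1)/(g + 2)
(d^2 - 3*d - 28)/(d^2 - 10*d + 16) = (d^2 - 3*d - 28)/(d^2 - 10*d + 16)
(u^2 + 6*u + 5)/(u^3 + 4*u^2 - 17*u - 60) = (u + 1)/(u^2 - u - 12)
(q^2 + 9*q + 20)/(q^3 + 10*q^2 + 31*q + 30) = (q + 4)/(q^2 + 5*q + 6)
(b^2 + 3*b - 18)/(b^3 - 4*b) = (b^2 + 3*b - 18)/(b*(b^2 - 4))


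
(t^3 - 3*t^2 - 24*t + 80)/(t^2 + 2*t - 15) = (t^2 - 8*t + 16)/(t - 3)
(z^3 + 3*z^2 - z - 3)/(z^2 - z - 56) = (-z^3 - 3*z^2 + z + 3)/(-z^2 + z + 56)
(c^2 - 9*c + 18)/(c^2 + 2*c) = (c^2 - 9*c + 18)/(c*(c + 2))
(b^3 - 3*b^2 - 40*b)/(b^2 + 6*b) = (b^2 - 3*b - 40)/(b + 6)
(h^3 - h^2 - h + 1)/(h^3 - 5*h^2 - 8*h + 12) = (h^2 - 1)/(h^2 - 4*h - 12)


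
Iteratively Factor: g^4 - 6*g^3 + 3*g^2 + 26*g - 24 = (g - 1)*(g^3 - 5*g^2 - 2*g + 24) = (g - 3)*(g - 1)*(g^2 - 2*g - 8) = (g - 4)*(g - 3)*(g - 1)*(g + 2)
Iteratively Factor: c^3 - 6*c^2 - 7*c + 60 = (c - 5)*(c^2 - c - 12) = (c - 5)*(c + 3)*(c - 4)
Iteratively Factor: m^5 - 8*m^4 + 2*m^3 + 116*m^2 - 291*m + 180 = (m - 3)*(m^4 - 5*m^3 - 13*m^2 + 77*m - 60) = (m - 5)*(m - 3)*(m^3 - 13*m + 12) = (m - 5)*(m - 3)^2*(m^2 + 3*m - 4) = (m - 5)*(m - 3)^2*(m - 1)*(m + 4)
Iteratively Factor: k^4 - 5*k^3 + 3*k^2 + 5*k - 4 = (k + 1)*(k^3 - 6*k^2 + 9*k - 4) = (k - 1)*(k + 1)*(k^2 - 5*k + 4) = (k - 4)*(k - 1)*(k + 1)*(k - 1)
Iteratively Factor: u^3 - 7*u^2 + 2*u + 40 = (u - 5)*(u^2 - 2*u - 8) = (u - 5)*(u + 2)*(u - 4)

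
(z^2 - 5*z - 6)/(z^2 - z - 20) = (-z^2 + 5*z + 6)/(-z^2 + z + 20)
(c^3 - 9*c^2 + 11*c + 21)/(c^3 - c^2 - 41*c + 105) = (c^2 - 6*c - 7)/(c^2 + 2*c - 35)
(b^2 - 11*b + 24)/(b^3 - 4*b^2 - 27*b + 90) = (b - 8)/(b^2 - b - 30)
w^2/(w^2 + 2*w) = w/(w + 2)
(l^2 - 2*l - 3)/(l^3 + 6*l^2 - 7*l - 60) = (l + 1)/(l^2 + 9*l + 20)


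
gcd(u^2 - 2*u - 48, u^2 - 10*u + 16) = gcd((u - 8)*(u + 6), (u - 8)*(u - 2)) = u - 8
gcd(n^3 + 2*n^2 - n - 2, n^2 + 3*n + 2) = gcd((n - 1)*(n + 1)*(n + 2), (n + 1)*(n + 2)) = n^2 + 3*n + 2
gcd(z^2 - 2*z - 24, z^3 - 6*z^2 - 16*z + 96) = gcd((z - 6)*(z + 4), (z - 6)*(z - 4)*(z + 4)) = z^2 - 2*z - 24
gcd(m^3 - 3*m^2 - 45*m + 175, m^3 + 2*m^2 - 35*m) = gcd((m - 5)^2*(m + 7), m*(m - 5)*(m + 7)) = m^2 + 2*m - 35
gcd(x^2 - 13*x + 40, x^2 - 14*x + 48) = x - 8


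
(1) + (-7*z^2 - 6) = -7*z^2 - 5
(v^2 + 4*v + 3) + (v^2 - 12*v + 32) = 2*v^2 - 8*v + 35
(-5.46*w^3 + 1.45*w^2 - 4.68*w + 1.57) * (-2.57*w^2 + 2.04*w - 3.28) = 14.0322*w^5 - 14.8649*w^4 + 32.8944*w^3 - 18.3381*w^2 + 18.5532*w - 5.1496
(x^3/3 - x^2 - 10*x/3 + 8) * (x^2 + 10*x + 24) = x^5/3 + 7*x^4/3 - 16*x^3/3 - 148*x^2/3 + 192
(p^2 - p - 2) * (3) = 3*p^2 - 3*p - 6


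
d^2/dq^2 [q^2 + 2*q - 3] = 2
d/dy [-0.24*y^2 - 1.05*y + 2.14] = -0.48*y - 1.05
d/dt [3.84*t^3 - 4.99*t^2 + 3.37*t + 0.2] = 11.52*t^2 - 9.98*t + 3.37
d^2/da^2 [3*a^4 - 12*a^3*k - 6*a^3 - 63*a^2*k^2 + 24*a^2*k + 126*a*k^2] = 36*a^2 - 72*a*k - 36*a - 126*k^2 + 48*k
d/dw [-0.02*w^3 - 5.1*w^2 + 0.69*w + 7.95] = -0.06*w^2 - 10.2*w + 0.69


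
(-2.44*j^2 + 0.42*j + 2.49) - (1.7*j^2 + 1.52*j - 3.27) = -4.14*j^2 - 1.1*j + 5.76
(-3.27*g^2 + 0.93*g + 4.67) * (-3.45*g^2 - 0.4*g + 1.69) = 11.2815*g^4 - 1.9005*g^3 - 22.0098*g^2 - 0.2963*g + 7.8923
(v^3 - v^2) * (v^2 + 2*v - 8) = v^5 + v^4 - 10*v^3 + 8*v^2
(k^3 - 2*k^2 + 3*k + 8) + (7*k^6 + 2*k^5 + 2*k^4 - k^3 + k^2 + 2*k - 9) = 7*k^6 + 2*k^5 + 2*k^4 - k^2 + 5*k - 1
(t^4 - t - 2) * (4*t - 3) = 4*t^5 - 3*t^4 - 4*t^2 - 5*t + 6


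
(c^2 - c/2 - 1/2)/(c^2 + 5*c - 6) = (c + 1/2)/(c + 6)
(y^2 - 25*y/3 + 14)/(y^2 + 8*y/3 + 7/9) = 3*(3*y^2 - 25*y + 42)/(9*y^2 + 24*y + 7)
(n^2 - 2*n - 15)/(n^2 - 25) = (n + 3)/(n + 5)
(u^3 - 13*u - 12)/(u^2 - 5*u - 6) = (u^2 - u - 12)/(u - 6)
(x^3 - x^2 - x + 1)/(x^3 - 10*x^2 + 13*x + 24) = (x^2 - 2*x + 1)/(x^2 - 11*x + 24)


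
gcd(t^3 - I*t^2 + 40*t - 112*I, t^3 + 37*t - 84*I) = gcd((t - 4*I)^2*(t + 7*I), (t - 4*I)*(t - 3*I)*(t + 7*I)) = t^2 + 3*I*t + 28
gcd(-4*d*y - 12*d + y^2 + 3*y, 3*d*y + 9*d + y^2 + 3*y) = y + 3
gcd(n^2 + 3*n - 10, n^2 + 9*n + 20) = n + 5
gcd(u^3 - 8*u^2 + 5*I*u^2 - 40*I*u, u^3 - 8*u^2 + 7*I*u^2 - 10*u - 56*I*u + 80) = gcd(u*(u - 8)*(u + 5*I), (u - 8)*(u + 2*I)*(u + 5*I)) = u^2 + u*(-8 + 5*I) - 40*I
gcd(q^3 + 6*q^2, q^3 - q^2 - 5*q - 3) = 1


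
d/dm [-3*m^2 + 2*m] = 2 - 6*m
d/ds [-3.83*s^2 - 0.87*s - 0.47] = -7.66*s - 0.87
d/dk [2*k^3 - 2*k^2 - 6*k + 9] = 6*k^2 - 4*k - 6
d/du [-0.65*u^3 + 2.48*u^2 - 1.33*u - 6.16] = -1.95*u^2 + 4.96*u - 1.33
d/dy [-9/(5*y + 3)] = 45/(5*y + 3)^2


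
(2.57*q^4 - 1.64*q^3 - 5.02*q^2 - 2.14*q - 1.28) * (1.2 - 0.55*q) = -1.4135*q^5 + 3.986*q^4 + 0.793*q^3 - 4.847*q^2 - 1.864*q - 1.536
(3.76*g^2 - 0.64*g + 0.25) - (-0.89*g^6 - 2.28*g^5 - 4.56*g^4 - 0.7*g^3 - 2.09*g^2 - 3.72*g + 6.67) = 0.89*g^6 + 2.28*g^5 + 4.56*g^4 + 0.7*g^3 + 5.85*g^2 + 3.08*g - 6.42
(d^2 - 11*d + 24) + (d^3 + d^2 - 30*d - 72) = d^3 + 2*d^2 - 41*d - 48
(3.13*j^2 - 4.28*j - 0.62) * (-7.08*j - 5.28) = -22.1604*j^3 + 13.776*j^2 + 26.988*j + 3.2736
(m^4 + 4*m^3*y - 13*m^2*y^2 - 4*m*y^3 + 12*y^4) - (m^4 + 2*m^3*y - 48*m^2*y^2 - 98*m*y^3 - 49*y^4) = 2*m^3*y + 35*m^2*y^2 + 94*m*y^3 + 61*y^4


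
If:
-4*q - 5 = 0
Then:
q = -5/4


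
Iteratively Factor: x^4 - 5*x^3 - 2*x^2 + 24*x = (x + 2)*(x^3 - 7*x^2 + 12*x) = x*(x + 2)*(x^2 - 7*x + 12) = x*(x - 3)*(x + 2)*(x - 4)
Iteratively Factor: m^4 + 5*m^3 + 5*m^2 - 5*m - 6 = (m - 1)*(m^3 + 6*m^2 + 11*m + 6) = (m - 1)*(m + 1)*(m^2 + 5*m + 6) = (m - 1)*(m + 1)*(m + 2)*(m + 3)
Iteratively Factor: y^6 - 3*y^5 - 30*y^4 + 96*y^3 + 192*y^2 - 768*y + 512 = (y - 4)*(y^5 + y^4 - 26*y^3 - 8*y^2 + 160*y - 128) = (y - 4)^2*(y^4 + 5*y^3 - 6*y^2 - 32*y + 32) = (y - 4)^2*(y + 4)*(y^3 + y^2 - 10*y + 8) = (y - 4)^2*(y + 4)^2*(y^2 - 3*y + 2) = (y - 4)^2*(y - 2)*(y + 4)^2*(y - 1)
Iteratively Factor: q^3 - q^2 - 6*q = (q + 2)*(q^2 - 3*q) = (q - 3)*(q + 2)*(q)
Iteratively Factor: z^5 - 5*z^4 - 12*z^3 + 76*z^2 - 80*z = (z - 5)*(z^4 - 12*z^2 + 16*z) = (z - 5)*(z - 2)*(z^3 + 2*z^2 - 8*z) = z*(z - 5)*(z - 2)*(z^2 + 2*z - 8) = z*(z - 5)*(z - 2)^2*(z + 4)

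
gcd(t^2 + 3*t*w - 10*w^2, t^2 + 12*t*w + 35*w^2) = t + 5*w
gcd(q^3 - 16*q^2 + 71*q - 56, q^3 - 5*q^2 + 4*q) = q - 1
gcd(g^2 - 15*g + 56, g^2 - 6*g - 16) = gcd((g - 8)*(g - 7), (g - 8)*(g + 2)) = g - 8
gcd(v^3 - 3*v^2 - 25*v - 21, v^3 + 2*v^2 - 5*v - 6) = v^2 + 4*v + 3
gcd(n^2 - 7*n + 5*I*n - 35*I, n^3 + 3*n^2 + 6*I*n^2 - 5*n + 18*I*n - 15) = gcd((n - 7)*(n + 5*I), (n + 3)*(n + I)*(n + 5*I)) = n + 5*I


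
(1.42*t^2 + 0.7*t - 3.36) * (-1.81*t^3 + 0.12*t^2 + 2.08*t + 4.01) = -2.5702*t^5 - 1.0966*t^4 + 9.1192*t^3 + 6.747*t^2 - 4.1818*t - 13.4736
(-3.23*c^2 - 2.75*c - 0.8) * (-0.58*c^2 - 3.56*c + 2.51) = 1.8734*c^4 + 13.0938*c^3 + 2.1467*c^2 - 4.0545*c - 2.008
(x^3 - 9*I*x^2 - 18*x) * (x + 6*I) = x^4 - 3*I*x^3 + 36*x^2 - 108*I*x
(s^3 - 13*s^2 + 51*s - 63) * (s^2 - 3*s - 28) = s^5 - 16*s^4 + 62*s^3 + 148*s^2 - 1239*s + 1764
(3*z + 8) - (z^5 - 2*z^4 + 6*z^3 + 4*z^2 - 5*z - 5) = -z^5 + 2*z^4 - 6*z^3 - 4*z^2 + 8*z + 13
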